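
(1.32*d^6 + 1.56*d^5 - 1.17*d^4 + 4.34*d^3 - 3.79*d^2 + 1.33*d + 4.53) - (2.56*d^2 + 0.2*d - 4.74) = 1.32*d^6 + 1.56*d^5 - 1.17*d^4 + 4.34*d^3 - 6.35*d^2 + 1.13*d + 9.27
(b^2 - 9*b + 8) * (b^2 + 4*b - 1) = b^4 - 5*b^3 - 29*b^2 + 41*b - 8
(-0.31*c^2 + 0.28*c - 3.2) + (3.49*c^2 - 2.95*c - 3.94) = 3.18*c^2 - 2.67*c - 7.14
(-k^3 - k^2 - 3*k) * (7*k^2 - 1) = -7*k^5 - 7*k^4 - 20*k^3 + k^2 + 3*k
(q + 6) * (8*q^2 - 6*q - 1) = 8*q^3 + 42*q^2 - 37*q - 6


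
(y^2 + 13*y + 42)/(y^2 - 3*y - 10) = (y^2 + 13*y + 42)/(y^2 - 3*y - 10)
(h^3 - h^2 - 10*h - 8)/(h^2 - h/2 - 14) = 2*(h^2 + 3*h + 2)/(2*h + 7)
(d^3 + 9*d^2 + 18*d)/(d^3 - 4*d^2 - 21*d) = (d + 6)/(d - 7)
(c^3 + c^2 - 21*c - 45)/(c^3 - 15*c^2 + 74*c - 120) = (c^2 + 6*c + 9)/(c^2 - 10*c + 24)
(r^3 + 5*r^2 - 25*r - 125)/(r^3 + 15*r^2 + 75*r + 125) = (r - 5)/(r + 5)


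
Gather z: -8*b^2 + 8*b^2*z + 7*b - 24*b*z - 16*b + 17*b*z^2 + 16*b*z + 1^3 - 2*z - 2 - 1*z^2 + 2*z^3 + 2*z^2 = -8*b^2 - 9*b + 2*z^3 + z^2*(17*b + 1) + z*(8*b^2 - 8*b - 2) - 1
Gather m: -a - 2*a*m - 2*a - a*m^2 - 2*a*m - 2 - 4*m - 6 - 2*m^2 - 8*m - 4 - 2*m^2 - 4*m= -3*a + m^2*(-a - 4) + m*(-4*a - 16) - 12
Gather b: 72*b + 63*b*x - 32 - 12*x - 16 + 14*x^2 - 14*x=b*(63*x + 72) + 14*x^2 - 26*x - 48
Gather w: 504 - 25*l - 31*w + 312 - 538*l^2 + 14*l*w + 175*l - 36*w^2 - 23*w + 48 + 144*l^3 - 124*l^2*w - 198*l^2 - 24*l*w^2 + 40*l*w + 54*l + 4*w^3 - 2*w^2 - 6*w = 144*l^3 - 736*l^2 + 204*l + 4*w^3 + w^2*(-24*l - 38) + w*(-124*l^2 + 54*l - 60) + 864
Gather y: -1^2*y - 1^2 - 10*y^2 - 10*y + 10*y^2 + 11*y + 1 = 0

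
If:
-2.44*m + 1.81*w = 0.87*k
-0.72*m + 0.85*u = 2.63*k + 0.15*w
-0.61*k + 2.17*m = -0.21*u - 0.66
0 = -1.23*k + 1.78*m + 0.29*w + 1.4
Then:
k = 0.70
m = -0.29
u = 1.92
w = -0.06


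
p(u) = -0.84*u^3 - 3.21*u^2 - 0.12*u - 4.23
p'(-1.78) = 3.32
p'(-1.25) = 3.97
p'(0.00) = -0.12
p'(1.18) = -11.20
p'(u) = -2.52*u^2 - 6.42*u - 0.12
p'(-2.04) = 2.49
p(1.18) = -10.22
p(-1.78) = -9.45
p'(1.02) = -9.29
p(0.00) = -4.23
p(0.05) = -4.24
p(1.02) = -8.58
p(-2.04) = -10.21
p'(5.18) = -100.99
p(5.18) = -207.74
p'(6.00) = -129.36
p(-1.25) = -7.46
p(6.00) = -301.95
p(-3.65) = -5.71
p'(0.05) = -0.45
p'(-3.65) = -10.26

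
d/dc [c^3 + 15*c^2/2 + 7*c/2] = 3*c^2 + 15*c + 7/2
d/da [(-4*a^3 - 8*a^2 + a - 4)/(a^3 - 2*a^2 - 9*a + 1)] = (16*a^4 + 70*a^3 + 74*a^2 - 32*a - 35)/(a^6 - 4*a^5 - 14*a^4 + 38*a^3 + 77*a^2 - 18*a + 1)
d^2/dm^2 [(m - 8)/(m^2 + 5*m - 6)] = 2*(3*(1 - m)*(m^2 + 5*m - 6) + (m - 8)*(2*m + 5)^2)/(m^2 + 5*m - 6)^3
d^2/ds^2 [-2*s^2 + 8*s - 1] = -4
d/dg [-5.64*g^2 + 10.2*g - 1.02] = 10.2 - 11.28*g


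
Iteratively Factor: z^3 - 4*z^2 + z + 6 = (z + 1)*(z^2 - 5*z + 6) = (z - 3)*(z + 1)*(z - 2)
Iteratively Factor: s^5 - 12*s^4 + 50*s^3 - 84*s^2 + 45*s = (s - 5)*(s^4 - 7*s^3 + 15*s^2 - 9*s) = (s - 5)*(s - 3)*(s^3 - 4*s^2 + 3*s) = (s - 5)*(s - 3)*(s - 1)*(s^2 - 3*s) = s*(s - 5)*(s - 3)*(s - 1)*(s - 3)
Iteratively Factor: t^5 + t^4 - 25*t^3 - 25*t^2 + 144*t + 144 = (t - 3)*(t^4 + 4*t^3 - 13*t^2 - 64*t - 48) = (t - 3)*(t + 1)*(t^3 + 3*t^2 - 16*t - 48) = (t - 3)*(t + 1)*(t + 4)*(t^2 - t - 12) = (t - 4)*(t - 3)*(t + 1)*(t + 4)*(t + 3)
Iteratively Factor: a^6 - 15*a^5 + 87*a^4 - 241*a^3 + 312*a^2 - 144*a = (a - 1)*(a^5 - 14*a^4 + 73*a^3 - 168*a^2 + 144*a) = (a - 4)*(a - 1)*(a^4 - 10*a^3 + 33*a^2 - 36*a) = (a - 4)^2*(a - 1)*(a^3 - 6*a^2 + 9*a) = a*(a - 4)^2*(a - 1)*(a^2 - 6*a + 9) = a*(a - 4)^2*(a - 3)*(a - 1)*(a - 3)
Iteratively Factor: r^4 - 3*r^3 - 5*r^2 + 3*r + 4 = (r - 4)*(r^3 + r^2 - r - 1) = (r - 4)*(r + 1)*(r^2 - 1) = (r - 4)*(r - 1)*(r + 1)*(r + 1)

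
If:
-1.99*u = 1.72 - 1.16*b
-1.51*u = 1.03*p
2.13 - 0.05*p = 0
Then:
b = -48.37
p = 42.60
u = -29.06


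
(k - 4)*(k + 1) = k^2 - 3*k - 4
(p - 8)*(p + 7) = p^2 - p - 56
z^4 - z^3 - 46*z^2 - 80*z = z*(z - 8)*(z + 2)*(z + 5)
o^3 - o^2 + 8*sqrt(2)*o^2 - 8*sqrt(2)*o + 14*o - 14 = (o - 1)*(o + sqrt(2))*(o + 7*sqrt(2))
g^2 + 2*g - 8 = (g - 2)*(g + 4)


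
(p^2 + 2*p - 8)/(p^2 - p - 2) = (p + 4)/(p + 1)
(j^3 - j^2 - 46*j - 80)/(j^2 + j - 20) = (j^2 - 6*j - 16)/(j - 4)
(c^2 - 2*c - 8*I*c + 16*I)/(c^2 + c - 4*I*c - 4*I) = (c^2 - 2*c - 8*I*c + 16*I)/(c^2 + c - 4*I*c - 4*I)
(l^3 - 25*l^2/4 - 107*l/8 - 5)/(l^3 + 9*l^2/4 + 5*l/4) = (l^2 - 15*l/2 - 4)/(l*(l + 1))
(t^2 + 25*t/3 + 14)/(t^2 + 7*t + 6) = (t + 7/3)/(t + 1)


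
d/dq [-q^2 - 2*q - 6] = -2*q - 2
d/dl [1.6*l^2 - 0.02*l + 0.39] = 3.2*l - 0.02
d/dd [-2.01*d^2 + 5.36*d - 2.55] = 5.36 - 4.02*d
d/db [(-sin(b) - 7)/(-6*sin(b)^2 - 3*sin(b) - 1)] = (-84*sin(b) + 3*cos(2*b) - 23)*cos(b)/(6*sin(b)^2 + 3*sin(b) + 1)^2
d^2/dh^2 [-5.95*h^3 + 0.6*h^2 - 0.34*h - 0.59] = 1.2 - 35.7*h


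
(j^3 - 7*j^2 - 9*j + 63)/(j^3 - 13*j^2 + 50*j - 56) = (j^2 - 9)/(j^2 - 6*j + 8)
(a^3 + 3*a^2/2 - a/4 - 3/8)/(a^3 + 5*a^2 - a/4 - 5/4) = (a + 3/2)/(a + 5)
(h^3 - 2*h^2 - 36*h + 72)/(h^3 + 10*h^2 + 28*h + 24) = (h^2 - 8*h + 12)/(h^2 + 4*h + 4)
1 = 1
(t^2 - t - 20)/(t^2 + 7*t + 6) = (t^2 - t - 20)/(t^2 + 7*t + 6)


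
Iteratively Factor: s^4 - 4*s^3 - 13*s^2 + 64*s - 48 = (s + 4)*(s^3 - 8*s^2 + 19*s - 12) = (s - 1)*(s + 4)*(s^2 - 7*s + 12) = (s - 4)*(s - 1)*(s + 4)*(s - 3)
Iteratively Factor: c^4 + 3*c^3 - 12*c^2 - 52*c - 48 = (c + 2)*(c^3 + c^2 - 14*c - 24) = (c - 4)*(c + 2)*(c^2 + 5*c + 6) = (c - 4)*(c + 2)^2*(c + 3)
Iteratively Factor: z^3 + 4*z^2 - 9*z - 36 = (z + 4)*(z^2 - 9) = (z - 3)*(z + 4)*(z + 3)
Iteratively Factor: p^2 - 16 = (p - 4)*(p + 4)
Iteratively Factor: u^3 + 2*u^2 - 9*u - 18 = (u + 2)*(u^2 - 9) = (u + 2)*(u + 3)*(u - 3)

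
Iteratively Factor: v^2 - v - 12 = (v - 4)*(v + 3)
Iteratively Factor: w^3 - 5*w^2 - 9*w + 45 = (w - 3)*(w^2 - 2*w - 15) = (w - 5)*(w - 3)*(w + 3)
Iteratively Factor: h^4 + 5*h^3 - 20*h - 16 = (h + 1)*(h^3 + 4*h^2 - 4*h - 16) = (h + 1)*(h + 2)*(h^2 + 2*h - 8) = (h - 2)*(h + 1)*(h + 2)*(h + 4)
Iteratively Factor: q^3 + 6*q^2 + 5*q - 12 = (q + 3)*(q^2 + 3*q - 4) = (q + 3)*(q + 4)*(q - 1)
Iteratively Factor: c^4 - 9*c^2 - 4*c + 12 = (c + 2)*(c^3 - 2*c^2 - 5*c + 6) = (c - 3)*(c + 2)*(c^2 + c - 2) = (c - 3)*(c - 1)*(c + 2)*(c + 2)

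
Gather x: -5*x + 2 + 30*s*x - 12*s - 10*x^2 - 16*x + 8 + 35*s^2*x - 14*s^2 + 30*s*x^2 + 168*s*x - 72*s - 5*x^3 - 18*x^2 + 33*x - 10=-14*s^2 - 84*s - 5*x^3 + x^2*(30*s - 28) + x*(35*s^2 + 198*s + 12)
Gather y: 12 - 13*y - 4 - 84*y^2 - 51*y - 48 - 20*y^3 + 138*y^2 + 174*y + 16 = -20*y^3 + 54*y^2 + 110*y - 24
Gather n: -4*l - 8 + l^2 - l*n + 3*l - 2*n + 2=l^2 - l + n*(-l - 2) - 6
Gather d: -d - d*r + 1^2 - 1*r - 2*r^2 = d*(-r - 1) - 2*r^2 - r + 1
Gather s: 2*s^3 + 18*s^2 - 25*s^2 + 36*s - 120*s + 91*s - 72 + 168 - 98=2*s^3 - 7*s^2 + 7*s - 2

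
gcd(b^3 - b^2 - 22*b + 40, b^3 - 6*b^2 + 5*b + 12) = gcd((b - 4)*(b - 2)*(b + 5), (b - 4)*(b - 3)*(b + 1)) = b - 4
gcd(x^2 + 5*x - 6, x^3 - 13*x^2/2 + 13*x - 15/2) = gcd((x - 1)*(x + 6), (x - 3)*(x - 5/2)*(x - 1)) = x - 1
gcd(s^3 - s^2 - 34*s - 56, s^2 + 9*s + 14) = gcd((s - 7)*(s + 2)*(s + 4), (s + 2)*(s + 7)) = s + 2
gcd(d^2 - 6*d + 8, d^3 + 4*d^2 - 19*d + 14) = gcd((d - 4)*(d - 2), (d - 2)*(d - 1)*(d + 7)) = d - 2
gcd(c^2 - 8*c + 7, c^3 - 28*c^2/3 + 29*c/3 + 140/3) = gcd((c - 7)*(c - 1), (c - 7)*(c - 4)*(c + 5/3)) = c - 7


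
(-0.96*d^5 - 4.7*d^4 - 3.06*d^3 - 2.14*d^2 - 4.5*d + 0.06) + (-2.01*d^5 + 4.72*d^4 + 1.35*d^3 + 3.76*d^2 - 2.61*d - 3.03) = -2.97*d^5 + 0.0199999999999996*d^4 - 1.71*d^3 + 1.62*d^2 - 7.11*d - 2.97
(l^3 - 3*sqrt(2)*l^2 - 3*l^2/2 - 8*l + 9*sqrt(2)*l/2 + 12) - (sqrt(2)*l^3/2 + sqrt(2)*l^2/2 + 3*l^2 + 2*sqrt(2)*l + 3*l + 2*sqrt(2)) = -sqrt(2)*l^3/2 + l^3 - 7*sqrt(2)*l^2/2 - 9*l^2/2 - 11*l + 5*sqrt(2)*l/2 - 2*sqrt(2) + 12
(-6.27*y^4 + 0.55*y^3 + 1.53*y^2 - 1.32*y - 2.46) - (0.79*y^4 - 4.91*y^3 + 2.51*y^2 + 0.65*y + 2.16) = -7.06*y^4 + 5.46*y^3 - 0.98*y^2 - 1.97*y - 4.62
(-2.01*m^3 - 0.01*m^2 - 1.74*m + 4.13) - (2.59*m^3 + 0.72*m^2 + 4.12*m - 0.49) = -4.6*m^3 - 0.73*m^2 - 5.86*m + 4.62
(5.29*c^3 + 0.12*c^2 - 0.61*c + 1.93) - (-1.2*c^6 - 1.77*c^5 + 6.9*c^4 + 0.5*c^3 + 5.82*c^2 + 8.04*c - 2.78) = 1.2*c^6 + 1.77*c^5 - 6.9*c^4 + 4.79*c^3 - 5.7*c^2 - 8.65*c + 4.71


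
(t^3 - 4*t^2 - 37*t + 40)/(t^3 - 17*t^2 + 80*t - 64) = (t + 5)/(t - 8)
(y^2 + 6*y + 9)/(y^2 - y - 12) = (y + 3)/(y - 4)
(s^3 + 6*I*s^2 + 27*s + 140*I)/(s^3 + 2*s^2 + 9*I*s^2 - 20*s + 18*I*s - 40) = (s^2 + 2*I*s + 35)/(s^2 + s*(2 + 5*I) + 10*I)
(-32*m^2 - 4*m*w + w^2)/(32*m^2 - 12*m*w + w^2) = (4*m + w)/(-4*m + w)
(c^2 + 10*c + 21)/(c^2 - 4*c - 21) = (c + 7)/(c - 7)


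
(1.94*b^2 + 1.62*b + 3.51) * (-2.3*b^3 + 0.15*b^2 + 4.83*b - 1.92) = -4.462*b^5 - 3.435*b^4 + 1.5402*b^3 + 4.6263*b^2 + 13.8429*b - 6.7392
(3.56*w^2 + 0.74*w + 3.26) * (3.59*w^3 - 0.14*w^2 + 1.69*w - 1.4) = 12.7804*w^5 + 2.1582*w^4 + 17.6162*w^3 - 4.1898*w^2 + 4.4734*w - 4.564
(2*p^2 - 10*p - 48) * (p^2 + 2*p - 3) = 2*p^4 - 6*p^3 - 74*p^2 - 66*p + 144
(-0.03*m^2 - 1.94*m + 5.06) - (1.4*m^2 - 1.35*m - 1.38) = -1.43*m^2 - 0.59*m + 6.44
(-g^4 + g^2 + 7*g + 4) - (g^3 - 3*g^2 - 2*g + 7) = -g^4 - g^3 + 4*g^2 + 9*g - 3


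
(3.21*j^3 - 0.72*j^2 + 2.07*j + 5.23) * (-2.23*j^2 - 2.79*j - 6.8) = -7.1583*j^5 - 7.3503*j^4 - 24.4353*j^3 - 12.5422*j^2 - 28.6677*j - 35.564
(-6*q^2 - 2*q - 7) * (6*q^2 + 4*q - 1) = -36*q^4 - 36*q^3 - 44*q^2 - 26*q + 7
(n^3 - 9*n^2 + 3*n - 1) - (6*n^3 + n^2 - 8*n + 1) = -5*n^3 - 10*n^2 + 11*n - 2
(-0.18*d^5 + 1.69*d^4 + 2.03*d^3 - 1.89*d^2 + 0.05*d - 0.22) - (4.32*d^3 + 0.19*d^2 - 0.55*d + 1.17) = -0.18*d^5 + 1.69*d^4 - 2.29*d^3 - 2.08*d^2 + 0.6*d - 1.39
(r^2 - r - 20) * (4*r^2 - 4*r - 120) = 4*r^4 - 8*r^3 - 196*r^2 + 200*r + 2400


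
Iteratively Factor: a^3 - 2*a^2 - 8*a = (a + 2)*(a^2 - 4*a) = a*(a + 2)*(a - 4)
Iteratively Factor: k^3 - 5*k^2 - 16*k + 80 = (k + 4)*(k^2 - 9*k + 20) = (k - 4)*(k + 4)*(k - 5)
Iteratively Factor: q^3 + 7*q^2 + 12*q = (q + 4)*(q^2 + 3*q) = q*(q + 4)*(q + 3)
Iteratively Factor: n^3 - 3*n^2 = (n)*(n^2 - 3*n) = n*(n - 3)*(n)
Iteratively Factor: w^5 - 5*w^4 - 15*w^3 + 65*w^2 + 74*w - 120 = (w + 3)*(w^4 - 8*w^3 + 9*w^2 + 38*w - 40) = (w + 2)*(w + 3)*(w^3 - 10*w^2 + 29*w - 20) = (w - 1)*(w + 2)*(w + 3)*(w^2 - 9*w + 20) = (w - 4)*(w - 1)*(w + 2)*(w + 3)*(w - 5)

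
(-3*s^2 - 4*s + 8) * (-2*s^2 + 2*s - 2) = 6*s^4 + 2*s^3 - 18*s^2 + 24*s - 16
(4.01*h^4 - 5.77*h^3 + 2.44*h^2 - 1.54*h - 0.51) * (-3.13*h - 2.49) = -12.5513*h^5 + 8.0752*h^4 + 6.7301*h^3 - 1.2554*h^2 + 5.4309*h + 1.2699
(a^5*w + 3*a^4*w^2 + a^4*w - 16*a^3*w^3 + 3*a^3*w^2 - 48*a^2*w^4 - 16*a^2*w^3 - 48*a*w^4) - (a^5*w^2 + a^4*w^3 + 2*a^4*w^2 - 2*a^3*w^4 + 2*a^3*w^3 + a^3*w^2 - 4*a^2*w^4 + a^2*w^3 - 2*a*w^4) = -a^5*w^2 + a^5*w - a^4*w^3 + a^4*w^2 + a^4*w + 2*a^3*w^4 - 18*a^3*w^3 + 2*a^3*w^2 - 44*a^2*w^4 - 17*a^2*w^3 - 46*a*w^4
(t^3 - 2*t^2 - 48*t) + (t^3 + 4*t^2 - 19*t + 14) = 2*t^3 + 2*t^2 - 67*t + 14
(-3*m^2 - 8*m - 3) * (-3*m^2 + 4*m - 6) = 9*m^4 + 12*m^3 - 5*m^2 + 36*m + 18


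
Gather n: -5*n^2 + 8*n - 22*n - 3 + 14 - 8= -5*n^2 - 14*n + 3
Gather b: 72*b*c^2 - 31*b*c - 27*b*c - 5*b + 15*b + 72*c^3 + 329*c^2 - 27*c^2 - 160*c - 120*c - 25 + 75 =b*(72*c^2 - 58*c + 10) + 72*c^3 + 302*c^2 - 280*c + 50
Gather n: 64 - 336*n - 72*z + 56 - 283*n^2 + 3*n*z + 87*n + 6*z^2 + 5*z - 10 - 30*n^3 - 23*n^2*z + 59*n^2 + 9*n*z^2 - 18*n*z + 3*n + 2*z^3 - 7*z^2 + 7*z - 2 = -30*n^3 + n^2*(-23*z - 224) + n*(9*z^2 - 15*z - 246) + 2*z^3 - z^2 - 60*z + 108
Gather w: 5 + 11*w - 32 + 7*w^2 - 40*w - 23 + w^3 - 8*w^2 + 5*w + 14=w^3 - w^2 - 24*w - 36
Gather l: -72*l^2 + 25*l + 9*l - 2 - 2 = -72*l^2 + 34*l - 4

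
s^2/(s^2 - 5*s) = s/(s - 5)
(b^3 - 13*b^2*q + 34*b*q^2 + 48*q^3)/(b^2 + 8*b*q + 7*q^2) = (b^2 - 14*b*q + 48*q^2)/(b + 7*q)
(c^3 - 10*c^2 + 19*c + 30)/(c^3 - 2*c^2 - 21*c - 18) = (c - 5)/(c + 3)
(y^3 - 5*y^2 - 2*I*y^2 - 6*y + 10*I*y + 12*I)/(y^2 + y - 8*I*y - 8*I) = (y^2 - 2*y*(3 + I) + 12*I)/(y - 8*I)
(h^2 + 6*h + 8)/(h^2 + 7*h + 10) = (h + 4)/(h + 5)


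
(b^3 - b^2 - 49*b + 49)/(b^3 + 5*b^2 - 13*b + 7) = (b - 7)/(b - 1)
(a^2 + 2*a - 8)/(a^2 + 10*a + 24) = (a - 2)/(a + 6)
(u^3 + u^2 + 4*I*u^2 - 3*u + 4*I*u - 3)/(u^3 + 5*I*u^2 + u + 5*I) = (u^2 + u*(1 + 3*I) + 3*I)/(u^2 + 4*I*u + 5)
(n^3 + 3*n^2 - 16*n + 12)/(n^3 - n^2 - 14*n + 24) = (n^2 + 5*n - 6)/(n^2 + n - 12)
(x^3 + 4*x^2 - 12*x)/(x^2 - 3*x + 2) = x*(x + 6)/(x - 1)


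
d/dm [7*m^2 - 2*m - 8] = 14*m - 2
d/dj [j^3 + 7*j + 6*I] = 3*j^2 + 7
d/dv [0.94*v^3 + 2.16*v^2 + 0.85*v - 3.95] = 2.82*v^2 + 4.32*v + 0.85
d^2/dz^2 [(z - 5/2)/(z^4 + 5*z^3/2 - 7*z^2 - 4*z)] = 4*(24*z^7 - 20*z^6 - 384*z^5 + 93*z^4 + 1716*z^3 - 1170*z^2 - 840*z - 160)/(z^3*(8*z^9 + 60*z^8 - 18*z^7 - 811*z^6 - 354*z^5 + 3684*z^4 + 1000*z^3 - 3744*z^2 - 2688*z - 512))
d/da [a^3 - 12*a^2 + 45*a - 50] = 3*a^2 - 24*a + 45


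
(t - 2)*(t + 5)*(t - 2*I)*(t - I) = t^4 + 3*t^3 - 3*I*t^3 - 12*t^2 - 9*I*t^2 - 6*t + 30*I*t + 20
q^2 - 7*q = q*(q - 7)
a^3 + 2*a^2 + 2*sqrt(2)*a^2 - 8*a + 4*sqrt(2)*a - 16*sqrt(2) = (a - 2)*(a + 4)*(a + 2*sqrt(2))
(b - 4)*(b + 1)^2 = b^3 - 2*b^2 - 7*b - 4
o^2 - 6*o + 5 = (o - 5)*(o - 1)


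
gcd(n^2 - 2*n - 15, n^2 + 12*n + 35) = 1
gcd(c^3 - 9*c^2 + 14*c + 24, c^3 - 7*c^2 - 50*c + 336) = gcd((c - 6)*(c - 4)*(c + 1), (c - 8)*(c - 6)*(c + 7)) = c - 6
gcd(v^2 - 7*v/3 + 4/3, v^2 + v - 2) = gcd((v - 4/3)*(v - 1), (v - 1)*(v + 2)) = v - 1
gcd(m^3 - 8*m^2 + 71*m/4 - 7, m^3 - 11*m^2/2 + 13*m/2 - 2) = m^2 - 9*m/2 + 2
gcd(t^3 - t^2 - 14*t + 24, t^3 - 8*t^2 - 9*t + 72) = t - 3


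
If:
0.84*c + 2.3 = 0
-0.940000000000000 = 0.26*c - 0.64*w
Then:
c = -2.74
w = 0.36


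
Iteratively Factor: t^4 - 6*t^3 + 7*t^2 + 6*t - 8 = (t - 1)*(t^3 - 5*t^2 + 2*t + 8) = (t - 4)*(t - 1)*(t^2 - t - 2) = (t - 4)*(t - 2)*(t - 1)*(t + 1)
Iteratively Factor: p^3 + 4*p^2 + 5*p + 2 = (p + 2)*(p^2 + 2*p + 1) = (p + 1)*(p + 2)*(p + 1)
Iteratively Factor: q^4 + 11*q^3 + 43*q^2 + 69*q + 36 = (q + 4)*(q^3 + 7*q^2 + 15*q + 9) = (q + 3)*(q + 4)*(q^2 + 4*q + 3) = (q + 3)^2*(q + 4)*(q + 1)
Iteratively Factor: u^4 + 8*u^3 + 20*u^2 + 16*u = (u + 2)*(u^3 + 6*u^2 + 8*u) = (u + 2)*(u + 4)*(u^2 + 2*u) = (u + 2)^2*(u + 4)*(u)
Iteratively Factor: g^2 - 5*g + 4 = (g - 4)*(g - 1)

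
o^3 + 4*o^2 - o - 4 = (o - 1)*(o + 1)*(o + 4)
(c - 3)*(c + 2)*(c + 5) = c^3 + 4*c^2 - 11*c - 30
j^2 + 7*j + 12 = (j + 3)*(j + 4)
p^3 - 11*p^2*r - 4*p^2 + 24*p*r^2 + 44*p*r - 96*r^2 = (p - 4)*(p - 8*r)*(p - 3*r)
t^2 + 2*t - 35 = (t - 5)*(t + 7)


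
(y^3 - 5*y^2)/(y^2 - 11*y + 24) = y^2*(y - 5)/(y^2 - 11*y + 24)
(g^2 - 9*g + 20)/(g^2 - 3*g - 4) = (g - 5)/(g + 1)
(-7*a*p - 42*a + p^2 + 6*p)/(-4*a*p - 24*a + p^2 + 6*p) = (-7*a + p)/(-4*a + p)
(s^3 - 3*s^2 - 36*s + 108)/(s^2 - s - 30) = (s^2 + 3*s - 18)/(s + 5)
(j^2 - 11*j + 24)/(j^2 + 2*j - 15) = (j - 8)/(j + 5)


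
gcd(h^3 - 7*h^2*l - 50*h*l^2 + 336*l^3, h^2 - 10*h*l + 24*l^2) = h - 6*l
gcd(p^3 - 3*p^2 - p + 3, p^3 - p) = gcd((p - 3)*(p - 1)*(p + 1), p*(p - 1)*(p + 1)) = p^2 - 1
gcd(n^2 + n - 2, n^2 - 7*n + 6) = n - 1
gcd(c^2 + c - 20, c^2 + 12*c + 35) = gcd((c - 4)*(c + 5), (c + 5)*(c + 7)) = c + 5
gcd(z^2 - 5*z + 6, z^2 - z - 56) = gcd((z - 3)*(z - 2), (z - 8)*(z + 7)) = 1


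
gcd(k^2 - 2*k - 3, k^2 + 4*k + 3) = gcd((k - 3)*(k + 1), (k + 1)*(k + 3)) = k + 1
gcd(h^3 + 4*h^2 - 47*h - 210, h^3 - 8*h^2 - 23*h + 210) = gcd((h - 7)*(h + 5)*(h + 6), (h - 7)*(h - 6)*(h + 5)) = h^2 - 2*h - 35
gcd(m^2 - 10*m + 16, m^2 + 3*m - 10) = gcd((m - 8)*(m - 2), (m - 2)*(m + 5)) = m - 2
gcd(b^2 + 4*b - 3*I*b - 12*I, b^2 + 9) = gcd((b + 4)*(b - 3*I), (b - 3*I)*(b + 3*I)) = b - 3*I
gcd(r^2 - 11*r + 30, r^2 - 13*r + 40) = r - 5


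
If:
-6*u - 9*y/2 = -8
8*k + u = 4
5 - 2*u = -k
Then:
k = 3/17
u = 44/17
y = -256/153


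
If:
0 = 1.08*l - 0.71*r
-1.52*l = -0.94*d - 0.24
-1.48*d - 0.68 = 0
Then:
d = -0.46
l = -0.13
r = -0.19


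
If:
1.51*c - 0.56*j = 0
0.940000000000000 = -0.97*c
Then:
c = -0.97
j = -2.61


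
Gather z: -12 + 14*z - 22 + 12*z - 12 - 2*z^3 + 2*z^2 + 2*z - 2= -2*z^3 + 2*z^2 + 28*z - 48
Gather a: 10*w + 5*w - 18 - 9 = 15*w - 27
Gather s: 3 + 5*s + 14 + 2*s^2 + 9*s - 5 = 2*s^2 + 14*s + 12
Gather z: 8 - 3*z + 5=13 - 3*z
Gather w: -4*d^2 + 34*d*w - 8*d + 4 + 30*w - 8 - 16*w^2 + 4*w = -4*d^2 - 8*d - 16*w^2 + w*(34*d + 34) - 4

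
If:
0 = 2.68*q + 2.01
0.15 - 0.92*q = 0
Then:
No Solution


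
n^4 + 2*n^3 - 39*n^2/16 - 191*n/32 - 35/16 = (n - 7/4)*(n + 1/2)*(n + 5/4)*(n + 2)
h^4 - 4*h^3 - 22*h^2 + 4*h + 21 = (h - 7)*(h - 1)*(h + 1)*(h + 3)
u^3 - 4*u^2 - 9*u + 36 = (u - 4)*(u - 3)*(u + 3)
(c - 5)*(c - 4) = c^2 - 9*c + 20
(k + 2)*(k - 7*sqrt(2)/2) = k^2 - 7*sqrt(2)*k/2 + 2*k - 7*sqrt(2)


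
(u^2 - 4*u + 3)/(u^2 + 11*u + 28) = (u^2 - 4*u + 3)/(u^2 + 11*u + 28)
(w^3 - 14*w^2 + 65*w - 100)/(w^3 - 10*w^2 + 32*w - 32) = (w^2 - 10*w + 25)/(w^2 - 6*w + 8)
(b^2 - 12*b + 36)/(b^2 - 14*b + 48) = (b - 6)/(b - 8)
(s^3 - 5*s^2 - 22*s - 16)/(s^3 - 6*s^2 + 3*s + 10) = (s^2 - 6*s - 16)/(s^2 - 7*s + 10)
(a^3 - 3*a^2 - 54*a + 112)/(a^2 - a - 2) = (a^2 - a - 56)/(a + 1)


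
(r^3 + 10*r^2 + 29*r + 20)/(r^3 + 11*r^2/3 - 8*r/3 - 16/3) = 3*(r + 5)/(3*r - 4)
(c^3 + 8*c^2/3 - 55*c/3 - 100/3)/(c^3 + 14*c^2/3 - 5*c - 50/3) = (c - 4)/(c - 2)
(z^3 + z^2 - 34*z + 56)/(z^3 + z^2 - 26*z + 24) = (z^2 + 5*z - 14)/(z^2 + 5*z - 6)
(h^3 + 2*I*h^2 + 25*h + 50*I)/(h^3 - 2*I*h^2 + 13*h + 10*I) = (h + 5*I)/(h + I)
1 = 1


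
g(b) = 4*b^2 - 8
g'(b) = 8*b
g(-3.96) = 54.73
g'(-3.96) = -31.68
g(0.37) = -7.45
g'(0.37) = 2.96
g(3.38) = 37.70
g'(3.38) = 27.04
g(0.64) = -6.36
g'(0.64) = 5.12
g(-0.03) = -8.00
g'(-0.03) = -0.24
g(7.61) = 223.65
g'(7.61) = 60.88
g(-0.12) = -7.94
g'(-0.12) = -0.96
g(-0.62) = -6.46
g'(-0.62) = -4.96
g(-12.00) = 568.00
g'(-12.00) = -96.00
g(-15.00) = 892.00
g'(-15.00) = -120.00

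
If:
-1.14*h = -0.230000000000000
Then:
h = 0.20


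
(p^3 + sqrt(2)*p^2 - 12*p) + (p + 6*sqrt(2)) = p^3 + sqrt(2)*p^2 - 11*p + 6*sqrt(2)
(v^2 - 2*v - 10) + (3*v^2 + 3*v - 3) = 4*v^2 + v - 13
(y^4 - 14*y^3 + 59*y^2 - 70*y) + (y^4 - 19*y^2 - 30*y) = 2*y^4 - 14*y^3 + 40*y^2 - 100*y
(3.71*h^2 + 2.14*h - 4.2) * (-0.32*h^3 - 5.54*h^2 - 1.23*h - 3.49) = -1.1872*h^5 - 21.2382*h^4 - 15.0749*h^3 + 7.6879*h^2 - 2.3026*h + 14.658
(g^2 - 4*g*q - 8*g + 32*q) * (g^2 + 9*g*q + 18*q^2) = g^4 + 5*g^3*q - 8*g^3 - 18*g^2*q^2 - 40*g^2*q - 72*g*q^3 + 144*g*q^2 + 576*q^3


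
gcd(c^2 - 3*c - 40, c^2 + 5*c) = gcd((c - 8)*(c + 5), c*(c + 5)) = c + 5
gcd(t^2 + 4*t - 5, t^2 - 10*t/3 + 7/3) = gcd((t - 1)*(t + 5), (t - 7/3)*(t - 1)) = t - 1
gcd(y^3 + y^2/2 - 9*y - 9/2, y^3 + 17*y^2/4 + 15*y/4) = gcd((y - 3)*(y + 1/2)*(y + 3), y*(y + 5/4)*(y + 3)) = y + 3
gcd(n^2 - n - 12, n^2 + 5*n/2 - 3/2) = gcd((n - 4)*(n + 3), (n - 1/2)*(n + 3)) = n + 3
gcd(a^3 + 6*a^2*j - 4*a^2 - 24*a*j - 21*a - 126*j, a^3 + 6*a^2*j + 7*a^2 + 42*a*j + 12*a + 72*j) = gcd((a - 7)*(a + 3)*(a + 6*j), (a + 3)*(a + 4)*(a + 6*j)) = a^2 + 6*a*j + 3*a + 18*j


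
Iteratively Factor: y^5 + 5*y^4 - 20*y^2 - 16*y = (y + 4)*(y^4 + y^3 - 4*y^2 - 4*y) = (y + 1)*(y + 4)*(y^3 - 4*y) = y*(y + 1)*(y + 4)*(y^2 - 4) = y*(y - 2)*(y + 1)*(y + 4)*(y + 2)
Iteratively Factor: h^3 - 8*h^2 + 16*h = (h)*(h^2 - 8*h + 16) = h*(h - 4)*(h - 4)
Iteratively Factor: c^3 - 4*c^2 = (c)*(c^2 - 4*c) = c^2*(c - 4)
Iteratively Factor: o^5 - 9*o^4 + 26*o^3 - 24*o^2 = (o)*(o^4 - 9*o^3 + 26*o^2 - 24*o) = o*(o - 3)*(o^3 - 6*o^2 + 8*o) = o*(o - 3)*(o - 2)*(o^2 - 4*o) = o*(o - 4)*(o - 3)*(o - 2)*(o)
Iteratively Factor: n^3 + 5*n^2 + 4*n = (n + 4)*(n^2 + n) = (n + 1)*(n + 4)*(n)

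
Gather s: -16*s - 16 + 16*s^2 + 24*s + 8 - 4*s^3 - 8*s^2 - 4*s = -4*s^3 + 8*s^2 + 4*s - 8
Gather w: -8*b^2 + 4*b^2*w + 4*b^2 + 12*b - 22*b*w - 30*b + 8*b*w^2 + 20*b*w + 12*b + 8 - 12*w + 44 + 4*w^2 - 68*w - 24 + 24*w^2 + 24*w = -4*b^2 - 6*b + w^2*(8*b + 28) + w*(4*b^2 - 2*b - 56) + 28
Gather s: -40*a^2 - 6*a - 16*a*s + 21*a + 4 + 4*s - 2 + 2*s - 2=-40*a^2 + 15*a + s*(6 - 16*a)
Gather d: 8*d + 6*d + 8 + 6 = 14*d + 14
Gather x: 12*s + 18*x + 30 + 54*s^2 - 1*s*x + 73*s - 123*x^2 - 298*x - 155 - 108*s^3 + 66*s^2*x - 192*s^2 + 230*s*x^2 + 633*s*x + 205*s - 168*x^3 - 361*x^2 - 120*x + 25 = -108*s^3 - 138*s^2 + 290*s - 168*x^3 + x^2*(230*s - 484) + x*(66*s^2 + 632*s - 400) - 100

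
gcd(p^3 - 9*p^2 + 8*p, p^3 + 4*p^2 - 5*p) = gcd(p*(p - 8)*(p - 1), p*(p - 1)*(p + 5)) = p^2 - p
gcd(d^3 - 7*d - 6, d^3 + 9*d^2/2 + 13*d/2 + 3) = d^2 + 3*d + 2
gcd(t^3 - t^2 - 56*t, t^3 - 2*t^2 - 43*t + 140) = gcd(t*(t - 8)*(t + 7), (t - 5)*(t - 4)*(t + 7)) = t + 7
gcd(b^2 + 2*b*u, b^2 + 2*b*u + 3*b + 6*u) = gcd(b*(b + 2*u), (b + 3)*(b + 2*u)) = b + 2*u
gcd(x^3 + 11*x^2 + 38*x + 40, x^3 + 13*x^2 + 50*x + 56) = x^2 + 6*x + 8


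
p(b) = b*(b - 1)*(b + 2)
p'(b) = b*(b - 1) + b*(b + 2) + (b - 1)*(b + 2) = 3*b^2 + 2*b - 2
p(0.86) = -0.34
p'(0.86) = 1.94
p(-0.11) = 0.23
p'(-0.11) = -2.18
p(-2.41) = -3.37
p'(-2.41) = 10.60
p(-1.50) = 1.88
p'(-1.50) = 1.75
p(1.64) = 3.82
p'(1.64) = 9.35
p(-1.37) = 2.05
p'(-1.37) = 0.89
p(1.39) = 1.84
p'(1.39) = 6.58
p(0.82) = -0.42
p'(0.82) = 1.66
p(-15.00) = -3120.00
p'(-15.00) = 643.00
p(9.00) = 792.00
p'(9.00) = 259.00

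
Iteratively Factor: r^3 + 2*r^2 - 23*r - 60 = (r + 4)*(r^2 - 2*r - 15) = (r - 5)*(r + 4)*(r + 3)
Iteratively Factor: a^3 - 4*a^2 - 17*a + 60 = (a + 4)*(a^2 - 8*a + 15) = (a - 5)*(a + 4)*(a - 3)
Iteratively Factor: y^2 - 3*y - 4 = (y + 1)*(y - 4)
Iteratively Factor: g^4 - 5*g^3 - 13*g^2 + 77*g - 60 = (g + 4)*(g^3 - 9*g^2 + 23*g - 15) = (g - 3)*(g + 4)*(g^2 - 6*g + 5) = (g - 3)*(g - 1)*(g + 4)*(g - 5)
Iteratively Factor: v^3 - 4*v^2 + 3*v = (v - 1)*(v^2 - 3*v) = (v - 3)*(v - 1)*(v)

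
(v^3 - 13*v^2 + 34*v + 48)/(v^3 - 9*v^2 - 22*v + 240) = (v + 1)/(v + 5)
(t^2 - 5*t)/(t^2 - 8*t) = (t - 5)/(t - 8)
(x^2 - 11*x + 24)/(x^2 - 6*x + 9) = (x - 8)/(x - 3)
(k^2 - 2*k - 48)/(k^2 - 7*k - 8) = (k + 6)/(k + 1)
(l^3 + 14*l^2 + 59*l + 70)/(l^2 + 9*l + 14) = l + 5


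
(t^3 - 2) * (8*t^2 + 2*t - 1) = 8*t^5 + 2*t^4 - t^3 - 16*t^2 - 4*t + 2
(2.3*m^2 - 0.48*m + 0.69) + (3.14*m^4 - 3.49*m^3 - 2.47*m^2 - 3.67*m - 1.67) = 3.14*m^4 - 3.49*m^3 - 0.17*m^2 - 4.15*m - 0.98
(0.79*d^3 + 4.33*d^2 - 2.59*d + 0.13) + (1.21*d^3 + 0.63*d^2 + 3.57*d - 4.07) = 2.0*d^3 + 4.96*d^2 + 0.98*d - 3.94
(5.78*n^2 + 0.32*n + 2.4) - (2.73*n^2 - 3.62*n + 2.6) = 3.05*n^2 + 3.94*n - 0.2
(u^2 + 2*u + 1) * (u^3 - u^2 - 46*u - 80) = u^5 + u^4 - 47*u^3 - 173*u^2 - 206*u - 80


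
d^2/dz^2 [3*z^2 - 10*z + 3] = 6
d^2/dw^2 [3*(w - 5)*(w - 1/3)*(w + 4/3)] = 18*w - 24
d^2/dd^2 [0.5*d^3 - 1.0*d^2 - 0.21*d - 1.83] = 3.0*d - 2.0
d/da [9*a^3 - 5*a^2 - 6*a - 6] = 27*a^2 - 10*a - 6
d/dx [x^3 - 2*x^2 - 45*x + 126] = 3*x^2 - 4*x - 45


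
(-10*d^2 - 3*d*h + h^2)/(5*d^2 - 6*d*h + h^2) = (-2*d - h)/(d - h)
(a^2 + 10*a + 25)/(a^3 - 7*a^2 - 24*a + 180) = (a + 5)/(a^2 - 12*a + 36)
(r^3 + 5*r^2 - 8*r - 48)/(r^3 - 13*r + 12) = (r + 4)/(r - 1)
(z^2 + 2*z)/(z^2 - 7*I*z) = (z + 2)/(z - 7*I)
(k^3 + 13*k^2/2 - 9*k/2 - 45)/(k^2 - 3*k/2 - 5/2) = (k^2 + 9*k + 18)/(k + 1)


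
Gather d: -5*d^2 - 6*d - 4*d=-5*d^2 - 10*d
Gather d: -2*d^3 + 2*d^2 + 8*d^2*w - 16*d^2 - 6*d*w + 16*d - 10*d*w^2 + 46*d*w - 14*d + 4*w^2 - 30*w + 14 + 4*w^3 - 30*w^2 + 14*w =-2*d^3 + d^2*(8*w - 14) + d*(-10*w^2 + 40*w + 2) + 4*w^3 - 26*w^2 - 16*w + 14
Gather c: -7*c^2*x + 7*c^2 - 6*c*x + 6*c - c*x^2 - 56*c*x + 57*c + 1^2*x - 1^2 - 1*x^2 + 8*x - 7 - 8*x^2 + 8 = c^2*(7 - 7*x) + c*(-x^2 - 62*x + 63) - 9*x^2 + 9*x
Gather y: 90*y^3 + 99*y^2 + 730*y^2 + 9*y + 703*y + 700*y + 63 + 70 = 90*y^3 + 829*y^2 + 1412*y + 133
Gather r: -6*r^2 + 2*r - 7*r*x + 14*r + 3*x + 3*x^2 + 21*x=-6*r^2 + r*(16 - 7*x) + 3*x^2 + 24*x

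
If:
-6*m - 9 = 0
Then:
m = -3/2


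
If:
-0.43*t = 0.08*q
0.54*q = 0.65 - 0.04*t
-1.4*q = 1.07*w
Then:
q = 1.22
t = -0.23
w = -1.60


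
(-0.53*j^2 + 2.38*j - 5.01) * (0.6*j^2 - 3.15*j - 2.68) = -0.318*j^4 + 3.0975*j^3 - 9.0826*j^2 + 9.4031*j + 13.4268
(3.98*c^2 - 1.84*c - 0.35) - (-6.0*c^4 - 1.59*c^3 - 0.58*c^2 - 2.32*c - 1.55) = 6.0*c^4 + 1.59*c^3 + 4.56*c^2 + 0.48*c + 1.2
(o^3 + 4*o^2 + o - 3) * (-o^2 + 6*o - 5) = -o^5 + 2*o^4 + 18*o^3 - 11*o^2 - 23*o + 15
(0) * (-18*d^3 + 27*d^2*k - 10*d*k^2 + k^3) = 0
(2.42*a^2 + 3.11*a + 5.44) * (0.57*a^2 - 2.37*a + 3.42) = 1.3794*a^4 - 3.9627*a^3 + 4.0065*a^2 - 2.2566*a + 18.6048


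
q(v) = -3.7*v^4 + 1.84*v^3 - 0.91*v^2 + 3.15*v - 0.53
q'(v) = -14.8*v^3 + 5.52*v^2 - 1.82*v + 3.15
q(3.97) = -806.34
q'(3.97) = -843.12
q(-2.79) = -280.55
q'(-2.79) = 372.62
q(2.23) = -69.13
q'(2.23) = -137.58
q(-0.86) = -7.11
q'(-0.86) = 18.21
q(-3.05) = -390.99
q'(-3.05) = 479.97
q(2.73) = -166.79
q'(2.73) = -261.81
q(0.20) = 0.07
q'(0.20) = 2.89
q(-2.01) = -85.87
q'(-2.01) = 149.29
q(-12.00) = -80072.09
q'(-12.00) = 26394.27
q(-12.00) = -80072.09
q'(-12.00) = 26394.27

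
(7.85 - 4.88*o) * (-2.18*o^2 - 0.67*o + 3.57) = 10.6384*o^3 - 13.8434*o^2 - 22.6811*o + 28.0245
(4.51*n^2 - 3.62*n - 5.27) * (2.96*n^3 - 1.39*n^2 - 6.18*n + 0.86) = 13.3496*n^5 - 16.9841*n^4 - 38.4392*n^3 + 33.5755*n^2 + 29.4554*n - 4.5322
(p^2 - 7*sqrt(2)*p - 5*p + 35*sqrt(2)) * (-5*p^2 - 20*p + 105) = -5*p^4 + 5*p^3 + 35*sqrt(2)*p^3 - 35*sqrt(2)*p^2 + 205*p^2 - 1435*sqrt(2)*p - 525*p + 3675*sqrt(2)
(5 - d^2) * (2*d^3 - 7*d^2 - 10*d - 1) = -2*d^5 + 7*d^4 + 20*d^3 - 34*d^2 - 50*d - 5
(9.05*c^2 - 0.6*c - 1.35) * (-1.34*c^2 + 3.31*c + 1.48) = -12.127*c^4 + 30.7595*c^3 + 13.217*c^2 - 5.3565*c - 1.998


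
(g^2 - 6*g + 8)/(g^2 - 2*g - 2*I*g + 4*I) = (g - 4)/(g - 2*I)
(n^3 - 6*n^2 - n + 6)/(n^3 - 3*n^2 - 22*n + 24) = (n + 1)/(n + 4)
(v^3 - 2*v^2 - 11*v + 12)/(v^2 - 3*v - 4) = (v^2 + 2*v - 3)/(v + 1)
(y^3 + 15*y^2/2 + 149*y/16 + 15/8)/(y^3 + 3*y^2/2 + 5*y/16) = (y + 6)/y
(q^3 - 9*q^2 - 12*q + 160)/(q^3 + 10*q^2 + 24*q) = (q^2 - 13*q + 40)/(q*(q + 6))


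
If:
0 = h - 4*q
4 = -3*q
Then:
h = -16/3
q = -4/3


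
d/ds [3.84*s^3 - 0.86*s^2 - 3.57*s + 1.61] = 11.52*s^2 - 1.72*s - 3.57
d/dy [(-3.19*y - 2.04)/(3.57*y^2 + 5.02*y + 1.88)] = (11.3883*y^2 + 14.5656*y + 4.2436)/(12.7449*y^4 + 35.8428*y^3 + 38.6236*y^2 + 18.8752*y + 3.5344)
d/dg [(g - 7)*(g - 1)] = 2*g - 8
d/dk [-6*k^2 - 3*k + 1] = -12*k - 3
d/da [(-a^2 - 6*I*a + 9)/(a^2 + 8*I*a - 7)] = 2*(-I*a^2 - 2*a - 15*I)/(a^4 + 16*I*a^3 - 78*a^2 - 112*I*a + 49)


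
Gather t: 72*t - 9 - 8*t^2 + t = -8*t^2 + 73*t - 9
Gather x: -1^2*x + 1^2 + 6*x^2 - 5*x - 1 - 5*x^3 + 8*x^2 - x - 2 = -5*x^3 + 14*x^2 - 7*x - 2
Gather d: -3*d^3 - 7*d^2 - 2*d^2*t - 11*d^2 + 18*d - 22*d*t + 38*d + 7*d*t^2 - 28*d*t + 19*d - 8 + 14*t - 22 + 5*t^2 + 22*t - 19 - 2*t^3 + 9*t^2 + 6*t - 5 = -3*d^3 + d^2*(-2*t - 18) + d*(7*t^2 - 50*t + 75) - 2*t^3 + 14*t^2 + 42*t - 54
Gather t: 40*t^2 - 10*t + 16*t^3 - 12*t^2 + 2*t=16*t^3 + 28*t^2 - 8*t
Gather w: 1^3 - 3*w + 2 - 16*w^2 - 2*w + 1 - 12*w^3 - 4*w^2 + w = -12*w^3 - 20*w^2 - 4*w + 4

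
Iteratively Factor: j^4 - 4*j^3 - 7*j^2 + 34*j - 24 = (j - 1)*(j^3 - 3*j^2 - 10*j + 24) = (j - 4)*(j - 1)*(j^2 + j - 6) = (j - 4)*(j - 1)*(j + 3)*(j - 2)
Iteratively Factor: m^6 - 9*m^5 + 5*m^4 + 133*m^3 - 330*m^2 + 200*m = (m - 5)*(m^5 - 4*m^4 - 15*m^3 + 58*m^2 - 40*m) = (m - 5)^2*(m^4 + m^3 - 10*m^2 + 8*m) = (m - 5)^2*(m + 4)*(m^3 - 3*m^2 + 2*m) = m*(m - 5)^2*(m + 4)*(m^2 - 3*m + 2) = m*(m - 5)^2*(m - 1)*(m + 4)*(m - 2)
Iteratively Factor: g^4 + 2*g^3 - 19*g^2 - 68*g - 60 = (g - 5)*(g^3 + 7*g^2 + 16*g + 12) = (g - 5)*(g + 3)*(g^2 + 4*g + 4) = (g - 5)*(g + 2)*(g + 3)*(g + 2)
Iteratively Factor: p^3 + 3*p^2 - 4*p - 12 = (p + 2)*(p^2 + p - 6) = (p + 2)*(p + 3)*(p - 2)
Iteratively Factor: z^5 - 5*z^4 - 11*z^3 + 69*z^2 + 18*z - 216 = (z + 3)*(z^4 - 8*z^3 + 13*z^2 + 30*z - 72) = (z - 3)*(z + 3)*(z^3 - 5*z^2 - 2*z + 24) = (z - 3)^2*(z + 3)*(z^2 - 2*z - 8) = (z - 3)^2*(z + 2)*(z + 3)*(z - 4)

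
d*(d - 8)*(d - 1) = d^3 - 9*d^2 + 8*d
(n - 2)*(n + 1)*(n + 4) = n^3 + 3*n^2 - 6*n - 8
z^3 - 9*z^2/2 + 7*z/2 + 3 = (z - 3)*(z - 2)*(z + 1/2)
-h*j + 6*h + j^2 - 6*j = (-h + j)*(j - 6)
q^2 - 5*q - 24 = (q - 8)*(q + 3)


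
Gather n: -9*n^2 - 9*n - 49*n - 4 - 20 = -9*n^2 - 58*n - 24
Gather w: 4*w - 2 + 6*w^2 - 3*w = 6*w^2 + w - 2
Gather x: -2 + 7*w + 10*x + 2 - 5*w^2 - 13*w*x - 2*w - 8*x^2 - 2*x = -5*w^2 + 5*w - 8*x^2 + x*(8 - 13*w)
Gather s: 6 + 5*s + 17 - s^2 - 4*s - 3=-s^2 + s + 20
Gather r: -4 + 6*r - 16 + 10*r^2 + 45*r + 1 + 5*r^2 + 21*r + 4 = 15*r^2 + 72*r - 15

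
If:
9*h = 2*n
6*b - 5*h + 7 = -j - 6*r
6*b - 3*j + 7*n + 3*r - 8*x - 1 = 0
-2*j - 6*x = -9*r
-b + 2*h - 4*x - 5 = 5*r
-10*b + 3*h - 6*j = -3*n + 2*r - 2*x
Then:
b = -1784/1143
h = 158/381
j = 431/127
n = 237/127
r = 199/1143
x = -221/254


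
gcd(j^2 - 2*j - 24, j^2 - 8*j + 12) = j - 6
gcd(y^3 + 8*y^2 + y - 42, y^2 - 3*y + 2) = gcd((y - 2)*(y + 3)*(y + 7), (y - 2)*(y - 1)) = y - 2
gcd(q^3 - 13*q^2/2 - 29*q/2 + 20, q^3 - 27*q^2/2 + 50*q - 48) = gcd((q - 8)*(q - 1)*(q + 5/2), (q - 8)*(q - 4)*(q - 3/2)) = q - 8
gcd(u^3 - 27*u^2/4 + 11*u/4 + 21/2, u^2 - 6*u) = u - 6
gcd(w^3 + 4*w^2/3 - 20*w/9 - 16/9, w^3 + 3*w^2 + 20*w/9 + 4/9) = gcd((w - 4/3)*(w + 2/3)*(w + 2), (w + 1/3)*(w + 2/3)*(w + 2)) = w^2 + 8*w/3 + 4/3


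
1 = 1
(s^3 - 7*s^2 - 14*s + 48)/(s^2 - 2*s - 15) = (s^2 - 10*s + 16)/(s - 5)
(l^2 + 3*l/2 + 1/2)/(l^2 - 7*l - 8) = (l + 1/2)/(l - 8)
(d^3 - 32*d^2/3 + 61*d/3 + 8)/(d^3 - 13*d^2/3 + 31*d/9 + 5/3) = 3*(d - 8)/(3*d - 5)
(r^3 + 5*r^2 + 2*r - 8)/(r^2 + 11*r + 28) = (r^2 + r - 2)/(r + 7)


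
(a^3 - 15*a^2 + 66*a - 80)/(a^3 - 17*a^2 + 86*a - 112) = (a - 5)/(a - 7)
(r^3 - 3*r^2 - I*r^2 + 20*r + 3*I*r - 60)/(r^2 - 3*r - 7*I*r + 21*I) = (r^2 - I*r + 20)/(r - 7*I)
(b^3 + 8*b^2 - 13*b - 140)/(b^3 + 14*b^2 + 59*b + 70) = (b - 4)/(b + 2)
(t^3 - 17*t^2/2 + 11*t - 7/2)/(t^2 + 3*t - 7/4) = 2*(t^2 - 8*t + 7)/(2*t + 7)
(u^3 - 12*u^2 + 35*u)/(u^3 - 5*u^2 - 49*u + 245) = u/(u + 7)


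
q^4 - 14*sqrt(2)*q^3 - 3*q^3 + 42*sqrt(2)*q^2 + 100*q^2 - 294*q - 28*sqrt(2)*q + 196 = (q - 2)*(q - 1)*(q - 7*sqrt(2))^2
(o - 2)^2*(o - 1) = o^3 - 5*o^2 + 8*o - 4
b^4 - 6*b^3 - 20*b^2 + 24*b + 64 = (b - 8)*(b - 2)*(b + 2)^2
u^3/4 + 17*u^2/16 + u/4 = u*(u/4 + 1)*(u + 1/4)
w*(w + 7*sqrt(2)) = w^2 + 7*sqrt(2)*w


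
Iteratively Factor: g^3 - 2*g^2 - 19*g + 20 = (g + 4)*(g^2 - 6*g + 5) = (g - 5)*(g + 4)*(g - 1)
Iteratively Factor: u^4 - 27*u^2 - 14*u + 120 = (u + 4)*(u^3 - 4*u^2 - 11*u + 30) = (u - 5)*(u + 4)*(u^2 + u - 6) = (u - 5)*(u + 3)*(u + 4)*(u - 2)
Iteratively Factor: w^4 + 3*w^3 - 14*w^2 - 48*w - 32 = (w + 1)*(w^3 + 2*w^2 - 16*w - 32) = (w - 4)*(w + 1)*(w^2 + 6*w + 8) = (w - 4)*(w + 1)*(w + 2)*(w + 4)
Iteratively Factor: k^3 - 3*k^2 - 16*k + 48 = (k - 3)*(k^2 - 16) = (k - 3)*(k + 4)*(k - 4)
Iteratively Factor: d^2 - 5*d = (d)*(d - 5)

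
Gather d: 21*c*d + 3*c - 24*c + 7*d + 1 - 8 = -21*c + d*(21*c + 7) - 7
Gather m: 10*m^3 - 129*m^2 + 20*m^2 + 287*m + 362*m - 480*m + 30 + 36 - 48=10*m^3 - 109*m^2 + 169*m + 18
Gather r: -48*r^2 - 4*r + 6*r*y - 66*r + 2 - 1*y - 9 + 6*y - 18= -48*r^2 + r*(6*y - 70) + 5*y - 25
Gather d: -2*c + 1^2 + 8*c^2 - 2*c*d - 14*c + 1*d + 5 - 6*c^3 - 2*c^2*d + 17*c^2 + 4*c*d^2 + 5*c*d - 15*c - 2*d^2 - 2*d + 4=-6*c^3 + 25*c^2 - 31*c + d^2*(4*c - 2) + d*(-2*c^2 + 3*c - 1) + 10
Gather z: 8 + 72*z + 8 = 72*z + 16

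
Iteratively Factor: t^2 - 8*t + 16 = (t - 4)*(t - 4)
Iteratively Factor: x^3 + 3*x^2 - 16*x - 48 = (x - 4)*(x^2 + 7*x + 12) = (x - 4)*(x + 4)*(x + 3)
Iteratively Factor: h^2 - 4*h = (h - 4)*(h)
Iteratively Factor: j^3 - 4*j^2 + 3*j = (j - 3)*(j^2 - j) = j*(j - 3)*(j - 1)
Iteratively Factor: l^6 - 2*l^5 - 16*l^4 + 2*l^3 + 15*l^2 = (l)*(l^5 - 2*l^4 - 16*l^3 + 2*l^2 + 15*l) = l^2*(l^4 - 2*l^3 - 16*l^2 + 2*l + 15) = l^2*(l + 1)*(l^3 - 3*l^2 - 13*l + 15) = l^2*(l - 1)*(l + 1)*(l^2 - 2*l - 15) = l^2*(l - 5)*(l - 1)*(l + 1)*(l + 3)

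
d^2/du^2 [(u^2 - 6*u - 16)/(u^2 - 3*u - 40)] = -6/(u^3 + 15*u^2 + 75*u + 125)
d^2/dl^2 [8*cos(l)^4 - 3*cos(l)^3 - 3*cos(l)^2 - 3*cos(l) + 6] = 21*cos(l)/4 - 32*cos(2*l)^2 - 10*cos(2*l) + 27*cos(3*l)/4 + 16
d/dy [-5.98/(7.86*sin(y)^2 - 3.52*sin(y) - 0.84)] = (94.0056*sin(y) - 21.0496)*cos(y)/(-7.86*sin(y)^2 + 3.52*sin(y) + 0.84)^2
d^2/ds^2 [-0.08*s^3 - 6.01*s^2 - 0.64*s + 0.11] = -0.48*s - 12.02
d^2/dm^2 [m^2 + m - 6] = 2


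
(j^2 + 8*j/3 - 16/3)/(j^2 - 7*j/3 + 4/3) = (j + 4)/(j - 1)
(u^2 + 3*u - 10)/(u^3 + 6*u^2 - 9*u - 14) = (u + 5)/(u^2 + 8*u + 7)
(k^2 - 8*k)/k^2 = (k - 8)/k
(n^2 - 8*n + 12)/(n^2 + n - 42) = (n - 2)/(n + 7)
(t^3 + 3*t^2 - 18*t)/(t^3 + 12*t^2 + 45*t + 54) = t*(t - 3)/(t^2 + 6*t + 9)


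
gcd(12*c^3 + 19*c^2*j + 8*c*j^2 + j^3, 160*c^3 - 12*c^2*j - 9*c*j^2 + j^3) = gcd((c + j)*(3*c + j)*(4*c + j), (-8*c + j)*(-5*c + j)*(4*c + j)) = 4*c + j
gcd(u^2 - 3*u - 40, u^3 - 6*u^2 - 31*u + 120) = u^2 - 3*u - 40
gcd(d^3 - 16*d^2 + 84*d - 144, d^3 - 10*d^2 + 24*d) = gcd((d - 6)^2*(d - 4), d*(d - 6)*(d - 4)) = d^2 - 10*d + 24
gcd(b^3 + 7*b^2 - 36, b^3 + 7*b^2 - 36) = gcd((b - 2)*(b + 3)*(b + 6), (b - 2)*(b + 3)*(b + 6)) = b^3 + 7*b^2 - 36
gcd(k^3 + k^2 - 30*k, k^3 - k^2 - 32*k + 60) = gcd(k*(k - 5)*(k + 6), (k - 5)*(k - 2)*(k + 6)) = k^2 + k - 30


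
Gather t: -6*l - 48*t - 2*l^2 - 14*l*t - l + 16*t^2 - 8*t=-2*l^2 - 7*l + 16*t^2 + t*(-14*l - 56)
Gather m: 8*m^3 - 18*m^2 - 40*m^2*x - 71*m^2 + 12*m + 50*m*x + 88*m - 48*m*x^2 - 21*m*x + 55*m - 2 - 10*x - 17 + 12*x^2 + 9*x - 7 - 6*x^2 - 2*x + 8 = 8*m^3 + m^2*(-40*x - 89) + m*(-48*x^2 + 29*x + 155) + 6*x^2 - 3*x - 18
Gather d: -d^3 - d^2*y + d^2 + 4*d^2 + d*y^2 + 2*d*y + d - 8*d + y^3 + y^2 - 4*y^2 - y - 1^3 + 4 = -d^3 + d^2*(5 - y) + d*(y^2 + 2*y - 7) + y^3 - 3*y^2 - y + 3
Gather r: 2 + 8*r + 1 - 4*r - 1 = 4*r + 2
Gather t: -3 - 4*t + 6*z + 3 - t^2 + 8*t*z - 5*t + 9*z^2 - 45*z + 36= -t^2 + t*(8*z - 9) + 9*z^2 - 39*z + 36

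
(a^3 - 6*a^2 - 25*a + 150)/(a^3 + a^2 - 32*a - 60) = (a - 5)/(a + 2)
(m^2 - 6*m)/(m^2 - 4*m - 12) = m/(m + 2)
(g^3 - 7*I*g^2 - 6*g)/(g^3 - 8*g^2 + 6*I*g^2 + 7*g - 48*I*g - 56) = g*(g - 6*I)/(g^2 + g*(-8 + 7*I) - 56*I)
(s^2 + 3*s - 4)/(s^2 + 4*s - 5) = (s + 4)/(s + 5)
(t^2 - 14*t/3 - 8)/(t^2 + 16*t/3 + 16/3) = (t - 6)/(t + 4)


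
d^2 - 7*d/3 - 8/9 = (d - 8/3)*(d + 1/3)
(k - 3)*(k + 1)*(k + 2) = k^3 - 7*k - 6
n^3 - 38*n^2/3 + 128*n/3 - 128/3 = (n - 8)*(n - 8/3)*(n - 2)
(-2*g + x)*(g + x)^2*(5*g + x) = -10*g^4 - 17*g^3*x - 3*g^2*x^2 + 5*g*x^3 + x^4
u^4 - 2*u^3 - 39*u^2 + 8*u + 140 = (u - 7)*(u - 2)*(u + 2)*(u + 5)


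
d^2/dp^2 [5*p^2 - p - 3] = 10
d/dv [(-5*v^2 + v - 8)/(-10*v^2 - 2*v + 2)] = (10*v^2 - 90*v - 7)/(2*(25*v^4 + 10*v^3 - 9*v^2 - 2*v + 1))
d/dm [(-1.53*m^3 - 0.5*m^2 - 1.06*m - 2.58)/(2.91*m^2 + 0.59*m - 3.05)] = (-4.4523*m^4 - 1.8054*m^3 + 16.7891*m^2 + 18.0656*m + 4.7552)/(8.4681*m^4 + 3.4338*m^3 - 17.4029*m^2 - 3.599*m + 9.3025)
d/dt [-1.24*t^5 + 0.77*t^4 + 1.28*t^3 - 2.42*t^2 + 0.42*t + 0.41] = -6.2*t^4 + 3.08*t^3 + 3.84*t^2 - 4.84*t + 0.42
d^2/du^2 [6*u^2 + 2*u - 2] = 12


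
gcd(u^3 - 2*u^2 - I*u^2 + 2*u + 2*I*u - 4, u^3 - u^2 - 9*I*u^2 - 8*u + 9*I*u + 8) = 1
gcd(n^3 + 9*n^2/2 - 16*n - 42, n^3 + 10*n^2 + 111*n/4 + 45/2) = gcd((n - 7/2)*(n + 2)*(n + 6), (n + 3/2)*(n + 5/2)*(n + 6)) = n + 6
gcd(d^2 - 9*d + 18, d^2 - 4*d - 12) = d - 6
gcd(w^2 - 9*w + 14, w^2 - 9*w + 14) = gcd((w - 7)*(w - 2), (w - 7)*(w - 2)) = w^2 - 9*w + 14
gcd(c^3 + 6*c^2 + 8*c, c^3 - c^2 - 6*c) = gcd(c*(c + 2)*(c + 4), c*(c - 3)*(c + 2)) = c^2 + 2*c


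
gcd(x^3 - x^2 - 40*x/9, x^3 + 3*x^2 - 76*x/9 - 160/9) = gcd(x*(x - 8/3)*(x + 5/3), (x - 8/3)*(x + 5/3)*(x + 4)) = x^2 - x - 40/9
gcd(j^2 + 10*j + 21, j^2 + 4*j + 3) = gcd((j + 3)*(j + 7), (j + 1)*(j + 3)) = j + 3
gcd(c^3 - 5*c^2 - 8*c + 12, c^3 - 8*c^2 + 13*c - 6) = c^2 - 7*c + 6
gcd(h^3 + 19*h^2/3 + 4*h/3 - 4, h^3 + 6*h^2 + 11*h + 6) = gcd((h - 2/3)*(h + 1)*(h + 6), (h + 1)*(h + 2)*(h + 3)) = h + 1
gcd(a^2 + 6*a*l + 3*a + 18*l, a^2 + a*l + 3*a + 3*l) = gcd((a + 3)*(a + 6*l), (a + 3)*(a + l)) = a + 3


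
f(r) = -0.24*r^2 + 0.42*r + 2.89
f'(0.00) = 0.42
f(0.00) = 2.89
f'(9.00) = -3.90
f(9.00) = -12.77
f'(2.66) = -0.86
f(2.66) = 2.31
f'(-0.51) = 0.66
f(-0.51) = 2.61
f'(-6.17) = 3.38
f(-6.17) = -8.84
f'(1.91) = -0.50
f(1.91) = 2.82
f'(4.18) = -1.59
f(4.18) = 0.45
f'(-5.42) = 3.02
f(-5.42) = -6.44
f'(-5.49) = 3.06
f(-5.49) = -6.65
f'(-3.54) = 2.12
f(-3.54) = -1.60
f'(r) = 0.42 - 0.48*r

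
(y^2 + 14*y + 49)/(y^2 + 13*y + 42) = (y + 7)/(y + 6)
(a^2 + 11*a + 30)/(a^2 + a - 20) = (a + 6)/(a - 4)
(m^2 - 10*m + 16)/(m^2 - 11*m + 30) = (m^2 - 10*m + 16)/(m^2 - 11*m + 30)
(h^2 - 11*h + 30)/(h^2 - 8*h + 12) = (h - 5)/(h - 2)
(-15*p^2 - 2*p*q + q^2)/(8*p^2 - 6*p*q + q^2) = (-15*p^2 - 2*p*q + q^2)/(8*p^2 - 6*p*q + q^2)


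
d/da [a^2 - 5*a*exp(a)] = -5*a*exp(a) + 2*a - 5*exp(a)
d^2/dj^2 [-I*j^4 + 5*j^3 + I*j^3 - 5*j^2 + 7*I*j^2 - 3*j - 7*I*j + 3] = -12*I*j^2 + 6*j*(5 + I) - 10 + 14*I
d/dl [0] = 0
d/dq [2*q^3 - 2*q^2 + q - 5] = 6*q^2 - 4*q + 1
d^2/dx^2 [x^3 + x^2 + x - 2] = 6*x + 2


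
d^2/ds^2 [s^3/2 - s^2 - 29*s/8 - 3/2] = 3*s - 2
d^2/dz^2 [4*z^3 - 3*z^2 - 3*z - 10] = 24*z - 6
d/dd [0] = 0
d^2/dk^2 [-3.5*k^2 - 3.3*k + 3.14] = -7.00000000000000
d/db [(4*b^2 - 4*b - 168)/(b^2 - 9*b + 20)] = 8*(-4*b^2 + 62*b - 199)/(b^4 - 18*b^3 + 121*b^2 - 360*b + 400)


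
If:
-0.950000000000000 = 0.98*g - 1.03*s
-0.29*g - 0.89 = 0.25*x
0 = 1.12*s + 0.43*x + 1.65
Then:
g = -2.03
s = -1.01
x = -1.20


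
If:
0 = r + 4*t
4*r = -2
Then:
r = -1/2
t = 1/8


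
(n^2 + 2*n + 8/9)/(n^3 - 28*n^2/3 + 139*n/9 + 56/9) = (9*n^2 + 18*n + 8)/(9*n^3 - 84*n^2 + 139*n + 56)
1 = 1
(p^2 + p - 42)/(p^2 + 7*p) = (p - 6)/p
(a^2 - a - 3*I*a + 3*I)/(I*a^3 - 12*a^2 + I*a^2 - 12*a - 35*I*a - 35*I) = (-I*a^2 + a*(-3 + I) + 3)/(a^3 + a^2*(1 + 12*I) + a*(-35 + 12*I) - 35)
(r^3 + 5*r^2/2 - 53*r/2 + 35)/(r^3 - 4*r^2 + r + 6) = (2*r^2 + 9*r - 35)/(2*(r^2 - 2*r - 3))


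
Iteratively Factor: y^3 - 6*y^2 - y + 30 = (y + 2)*(y^2 - 8*y + 15) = (y - 5)*(y + 2)*(y - 3)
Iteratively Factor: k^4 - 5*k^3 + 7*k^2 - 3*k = (k - 3)*(k^3 - 2*k^2 + k) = (k - 3)*(k - 1)*(k^2 - k) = k*(k - 3)*(k - 1)*(k - 1)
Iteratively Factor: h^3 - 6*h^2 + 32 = (h - 4)*(h^2 - 2*h - 8) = (h - 4)*(h + 2)*(h - 4)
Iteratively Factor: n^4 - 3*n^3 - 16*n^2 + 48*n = (n + 4)*(n^3 - 7*n^2 + 12*n) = (n - 4)*(n + 4)*(n^2 - 3*n) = (n - 4)*(n - 3)*(n + 4)*(n)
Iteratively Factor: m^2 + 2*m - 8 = (m + 4)*(m - 2)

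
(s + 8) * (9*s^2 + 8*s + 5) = 9*s^3 + 80*s^2 + 69*s + 40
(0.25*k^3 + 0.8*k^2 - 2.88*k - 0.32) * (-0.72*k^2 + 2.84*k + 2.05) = -0.18*k^5 + 0.134*k^4 + 4.8581*k^3 - 6.3088*k^2 - 6.8128*k - 0.656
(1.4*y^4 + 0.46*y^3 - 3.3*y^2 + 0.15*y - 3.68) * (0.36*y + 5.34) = 0.504*y^5 + 7.6416*y^4 + 1.2684*y^3 - 17.568*y^2 - 0.5238*y - 19.6512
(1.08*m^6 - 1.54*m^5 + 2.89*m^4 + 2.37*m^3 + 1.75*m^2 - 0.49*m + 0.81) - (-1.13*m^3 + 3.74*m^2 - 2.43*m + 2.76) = 1.08*m^6 - 1.54*m^5 + 2.89*m^4 + 3.5*m^3 - 1.99*m^2 + 1.94*m - 1.95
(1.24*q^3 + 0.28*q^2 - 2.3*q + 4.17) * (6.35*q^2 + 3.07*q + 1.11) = 7.874*q^5 + 5.5848*q^4 - 12.369*q^3 + 19.7293*q^2 + 10.2489*q + 4.6287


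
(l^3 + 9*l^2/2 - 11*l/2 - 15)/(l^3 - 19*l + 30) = (l + 3/2)/(l - 3)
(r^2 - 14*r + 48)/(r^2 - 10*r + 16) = (r - 6)/(r - 2)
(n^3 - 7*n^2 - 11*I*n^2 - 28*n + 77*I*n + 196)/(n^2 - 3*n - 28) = (n^2 - 11*I*n - 28)/(n + 4)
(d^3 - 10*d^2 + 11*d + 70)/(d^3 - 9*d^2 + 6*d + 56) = (d - 5)/(d - 4)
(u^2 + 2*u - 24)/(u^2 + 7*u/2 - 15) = 2*(u - 4)/(2*u - 5)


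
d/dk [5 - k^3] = -3*k^2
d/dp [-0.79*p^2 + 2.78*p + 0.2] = 2.78 - 1.58*p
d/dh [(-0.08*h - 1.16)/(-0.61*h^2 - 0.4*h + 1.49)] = (0.0488*h^2 + 0.032*h - (0.08*h + 1.16)*(1.22*h + 0.4) - 0.1192)/(0.61*h^2 + 0.4*h - 1.49)^2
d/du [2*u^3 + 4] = 6*u^2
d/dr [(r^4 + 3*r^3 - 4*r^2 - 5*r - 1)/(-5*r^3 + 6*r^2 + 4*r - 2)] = (-5*r^6 + 12*r^5 + 10*r^4 - 34*r^3 - 19*r^2 + 28*r + 14)/(25*r^6 - 60*r^5 - 4*r^4 + 68*r^3 - 8*r^2 - 16*r + 4)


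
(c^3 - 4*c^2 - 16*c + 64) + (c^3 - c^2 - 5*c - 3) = 2*c^3 - 5*c^2 - 21*c + 61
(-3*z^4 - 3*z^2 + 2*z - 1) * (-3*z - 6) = 9*z^5 + 18*z^4 + 9*z^3 + 12*z^2 - 9*z + 6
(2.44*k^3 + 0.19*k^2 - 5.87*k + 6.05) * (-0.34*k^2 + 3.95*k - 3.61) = -0.8296*k^5 + 9.5734*k^4 - 6.0621*k^3 - 25.9294*k^2 + 45.0882*k - 21.8405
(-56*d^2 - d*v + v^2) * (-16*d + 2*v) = 896*d^3 - 96*d^2*v - 18*d*v^2 + 2*v^3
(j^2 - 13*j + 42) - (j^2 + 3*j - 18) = 60 - 16*j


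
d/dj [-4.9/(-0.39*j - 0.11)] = -1.911/(0.39*j + 0.11)^2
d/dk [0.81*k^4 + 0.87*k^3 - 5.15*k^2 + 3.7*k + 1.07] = 3.24*k^3 + 2.61*k^2 - 10.3*k + 3.7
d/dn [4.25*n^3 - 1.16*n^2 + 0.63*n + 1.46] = 12.75*n^2 - 2.32*n + 0.63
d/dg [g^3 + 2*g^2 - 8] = g*(3*g + 4)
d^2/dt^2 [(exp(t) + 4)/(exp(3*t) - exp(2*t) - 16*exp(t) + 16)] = (4*exp(3*t) - 15*exp(2*t) + 9*exp(t) + 20)*exp(t)/(exp(6*t) - 15*exp(5*t) + 87*exp(4*t) - 245*exp(3*t) + 348*exp(2*t) - 240*exp(t) + 64)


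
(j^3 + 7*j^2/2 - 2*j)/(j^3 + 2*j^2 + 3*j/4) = 2*(2*j^2 + 7*j - 4)/(4*j^2 + 8*j + 3)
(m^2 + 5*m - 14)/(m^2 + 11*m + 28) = (m - 2)/(m + 4)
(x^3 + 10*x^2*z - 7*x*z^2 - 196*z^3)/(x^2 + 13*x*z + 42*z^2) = (x^2 + 3*x*z - 28*z^2)/(x + 6*z)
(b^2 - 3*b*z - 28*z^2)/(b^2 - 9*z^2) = (b^2 - 3*b*z - 28*z^2)/(b^2 - 9*z^2)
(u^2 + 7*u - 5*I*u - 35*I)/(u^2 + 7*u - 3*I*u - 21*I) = (u - 5*I)/(u - 3*I)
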